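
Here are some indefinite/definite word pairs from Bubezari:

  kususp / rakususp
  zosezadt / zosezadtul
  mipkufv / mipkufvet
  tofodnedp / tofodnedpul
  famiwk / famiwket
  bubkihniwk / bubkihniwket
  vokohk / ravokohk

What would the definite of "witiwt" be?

tofodnedp and kususp both end in -p yet inflect differently (tofodnedpul, rakususp), so the final letter is not what conditions the rule; the second-to-last letter is.
"witiwt" has second-to-last letter 'w'. The stems whose second-to-last letter is 'w' (bubkihniwk → bubkihniwket, famiwk → famiwket) add -et.
The other patterns: stems whose second-to-last letter is 'd' add -ul; stems whose second-to-last letter is 'h' or 's' add the prefix ra-.
So witiwt → witiwtet.

witiwtet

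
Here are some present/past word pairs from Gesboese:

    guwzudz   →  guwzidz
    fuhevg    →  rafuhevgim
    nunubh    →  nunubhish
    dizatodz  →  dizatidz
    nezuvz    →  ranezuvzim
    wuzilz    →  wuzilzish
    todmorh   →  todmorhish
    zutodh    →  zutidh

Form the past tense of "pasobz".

dizatodz and nezuvz both end in -z yet inflect differently (dizatidz, ranezuvzim), so the final letter is not what conditions the rule; the second-to-last letter is.
"pasobz" has second-to-last letter 'b'. The one such stem in the data (nunubh → nunubhish) adds -ish, so the same rule applies.
The other patterns: stems whose second-to-last letter is 'd' change the last vowel to 'i'; stems whose second-to-last letter is 'v' add ra- … -im around the stem.
So pasobz → pasobzish.

pasobzish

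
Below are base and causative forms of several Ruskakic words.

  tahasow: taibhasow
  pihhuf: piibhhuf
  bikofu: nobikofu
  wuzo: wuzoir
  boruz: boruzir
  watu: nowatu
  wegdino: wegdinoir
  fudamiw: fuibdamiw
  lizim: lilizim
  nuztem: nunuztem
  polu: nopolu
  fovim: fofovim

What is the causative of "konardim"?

boruz and watu both have last vowel 'u' yet inflect differently (boruzir, nowatu), so the last vowel is not what conditions the rule; the final letter is.
"konardim" ends in -m. The stems ending in -m (lizim → lilizim, nuztem → nunuztem, fovim → fofovim) repeat the first consonant+vowel as a prefix.
The other patterns: stems ending in -o or -z add -ir; stems ending in -u add the prefix no-; stems ending in -f or -w insert -ib- after the first vowel.
So konardim → kokonardim.

kokonardim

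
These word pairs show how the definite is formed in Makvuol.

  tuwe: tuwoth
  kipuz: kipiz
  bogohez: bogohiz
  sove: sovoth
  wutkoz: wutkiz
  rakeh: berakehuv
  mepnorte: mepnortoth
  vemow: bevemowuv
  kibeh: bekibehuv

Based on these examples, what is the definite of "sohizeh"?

"sohizeh" ends in -h. The stems ending in -h (kibeh → bekibehuv, rakeh → berakehuv) add be- … -uv around the stem.
So sohizeh → besohizehuv.

besohizehuv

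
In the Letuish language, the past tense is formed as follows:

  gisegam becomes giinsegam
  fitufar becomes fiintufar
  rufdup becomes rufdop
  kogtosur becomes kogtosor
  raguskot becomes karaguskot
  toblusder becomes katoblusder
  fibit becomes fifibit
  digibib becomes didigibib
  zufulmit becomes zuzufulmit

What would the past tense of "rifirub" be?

fitufar and kogtosur both end in -r yet inflect differently (fiintufar, kogtosor), so the final letter is not what conditions the rule; the last vowel is.
"rifirub" has last vowel 'u'. The stems whose last vowel is 'u' (rufdup → rufdop, kogtosur → kogtosor) change the last vowel to 'o'.
The other patterns: stems whose last vowel is 'a' insert -in- after the first vowel; stems whose last vowel is 'e' or 'o' add the prefix ka-; stems whose last vowel is 'i' repeat the first consonant+vowel as a prefix.
So rifirub → rifirob.

rifirob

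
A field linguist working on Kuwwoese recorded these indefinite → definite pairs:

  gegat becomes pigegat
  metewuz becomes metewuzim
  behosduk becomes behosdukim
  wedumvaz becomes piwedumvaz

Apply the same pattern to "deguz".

deguzim

metewuz and wedumvaz both end in -z yet inflect differently (metewuzim, piwedumvaz), so the final letter is not what conditions the rule; the last vowel is.
"deguz" has last vowel 'u'. The stems whose last vowel is 'u' (behosduk → behosdukim, metewuz → metewuzim) add -im.
So deguz → deguzim.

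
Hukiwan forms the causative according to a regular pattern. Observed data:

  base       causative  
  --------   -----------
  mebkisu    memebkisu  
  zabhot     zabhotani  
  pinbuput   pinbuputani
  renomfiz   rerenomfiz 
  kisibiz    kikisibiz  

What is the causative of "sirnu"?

"sirnu" ends in -u. The one such stem in the data (mebkisu → memebkisu) repeats the first consonant+vowel as a prefix (as do renomfiz, kisibiz), so the same rule applies.
So sirnu → sisirnu.

sisirnu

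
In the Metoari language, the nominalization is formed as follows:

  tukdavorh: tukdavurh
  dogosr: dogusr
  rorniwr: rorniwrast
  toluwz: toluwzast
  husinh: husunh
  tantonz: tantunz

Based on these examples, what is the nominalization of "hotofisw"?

"hotofisw" has second-to-last letter 's'. The one such stem in the data (dogosr → dogusr) changes the last vowel to 'u' (as do husinh, tantonz), so the same rule applies.
So hotofisw → hotofusw.

hotofusw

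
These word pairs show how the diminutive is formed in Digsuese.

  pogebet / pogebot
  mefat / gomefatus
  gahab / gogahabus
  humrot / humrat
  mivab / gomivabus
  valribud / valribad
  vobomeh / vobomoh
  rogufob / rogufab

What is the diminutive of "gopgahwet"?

gopgahwot

mefat and pogebet both end in -t yet inflect differently (gomefatus, pogebot), so the final letter is not what conditions the rule; the last vowel is.
"gopgahwet" has last vowel 'e'. The stems whose last vowel is 'e' (vobomeh → vobomoh, pogebet → pogebot) change the last vowel to 'o'.
So gopgahwet → gopgahwot.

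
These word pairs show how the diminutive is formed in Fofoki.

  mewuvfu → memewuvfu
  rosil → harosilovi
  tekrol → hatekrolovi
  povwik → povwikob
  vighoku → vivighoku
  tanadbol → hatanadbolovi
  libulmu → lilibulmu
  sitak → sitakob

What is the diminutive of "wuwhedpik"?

wuwhedpikob

rosil and povwik both have last vowel 'i' yet inflect differently (harosilovi, povwikob), so the last vowel is not what conditions the rule; the final letter is.
"wuwhedpik" ends in -k. The stems ending in -k (sitak → sitakob, povwik → povwikob) add -ob.
So wuwhedpik → wuwhedpikob.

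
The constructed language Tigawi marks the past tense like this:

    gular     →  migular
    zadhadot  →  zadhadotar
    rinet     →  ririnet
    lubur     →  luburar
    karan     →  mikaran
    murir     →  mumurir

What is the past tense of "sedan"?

misedan

"sedan" has last vowel 'a'. The stems whose last vowel is 'a' (gular → migular, karan → mikaran) add the prefix mi-.
The other patterns: stems whose last vowel is 'e' or 'i' repeat the first consonant+vowel as a prefix; stems whose last vowel is 'o' or 'u' add -ar.
So sedan → misedan.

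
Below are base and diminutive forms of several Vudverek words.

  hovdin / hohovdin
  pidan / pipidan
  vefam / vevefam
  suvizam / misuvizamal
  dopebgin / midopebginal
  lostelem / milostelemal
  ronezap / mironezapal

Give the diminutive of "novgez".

"novgez" has 2 vowels. The stems with 2 vowels (hovdin → hohovdin, pidan → pipidan, vefam → vevefam) repeat the first consonant+vowel as a prefix.
The other pattern: stems with 3 vowels add mi- … -al around the stem.
So novgez → nonovgez.

nonovgez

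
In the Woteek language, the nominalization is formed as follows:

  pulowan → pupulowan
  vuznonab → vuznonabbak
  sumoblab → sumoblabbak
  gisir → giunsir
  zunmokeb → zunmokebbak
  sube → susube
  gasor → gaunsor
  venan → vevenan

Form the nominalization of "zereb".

vuznonab and pulowan both have last vowel 'a' yet inflect differently (vuznonabbak, pupulowan), so the last vowel is not what conditions the rule; the final letter is.
"zereb" ends in -b. The stems ending in -b (vuznonab → vuznonabbak, zunmokeb → zunmokebbak, sumoblab → sumoblabbak) double the final consonant and add -ak.
So zereb → zerebbak.

zerebbak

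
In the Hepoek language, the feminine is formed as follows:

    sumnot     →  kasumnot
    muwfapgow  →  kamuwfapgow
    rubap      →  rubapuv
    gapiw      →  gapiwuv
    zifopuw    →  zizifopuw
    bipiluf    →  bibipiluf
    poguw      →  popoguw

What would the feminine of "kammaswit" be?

"kammaswit" has last vowel 'i'. The one such stem in the data (gapiw → gapiwuv) adds -uv, so the same rule applies.
The other patterns: stems whose last vowel is 'u' repeat the first consonant+vowel as a prefix; stems whose last vowel is 'o' add the prefix ka-.
So kammaswit → kammaswituv.

kammaswituv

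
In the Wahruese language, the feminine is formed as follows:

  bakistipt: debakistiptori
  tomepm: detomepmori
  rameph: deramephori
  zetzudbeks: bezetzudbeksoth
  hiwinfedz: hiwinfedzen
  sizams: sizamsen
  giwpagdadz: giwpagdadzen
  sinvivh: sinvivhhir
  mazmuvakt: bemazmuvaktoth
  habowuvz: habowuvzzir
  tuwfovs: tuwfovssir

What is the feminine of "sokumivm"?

sokumivmmir

bakistipt and mazmuvakt both end in -t yet inflect differently (debakistiptori, bemazmuvaktoth), so the final letter is not what conditions the rule; the second-to-last letter is.
"sokumivm" has second-to-last letter 'v'. The stems whose second-to-last letter is 'v' (tuwfovs → tuwfovssir, habowuvz → habowuvzzir, sinvivh → sinvivhhir) double the final consonant and add -ir.
The other patterns: stems whose second-to-last letter is 'p' add de- … -ori around the stem; stems whose second-to-last letter is 'k' add be- … -oth around the stem; stems whose second-to-last letter is 'd' or 'm' add -en.
So sokumivm → sokumivmmir.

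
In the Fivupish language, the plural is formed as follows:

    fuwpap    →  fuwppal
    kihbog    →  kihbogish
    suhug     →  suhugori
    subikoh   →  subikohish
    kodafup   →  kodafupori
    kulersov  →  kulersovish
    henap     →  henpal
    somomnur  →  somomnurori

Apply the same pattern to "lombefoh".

lombefohish

kihbog and suhug both end in -g yet inflect differently (kihbogish, suhugori), so the final letter is not what conditions the rule; the last vowel is.
"lombefoh" has last vowel 'o'. The stems whose last vowel is 'o' (subikoh → subikohish, kihbog → kihbogish, kulersov → kulersovish) add -ish.
The other patterns: stems whose last vowel is 'u' add -ori; stems whose last vowel is 'a' delete the last vowel and add -al.
So lombefoh → lombefohish.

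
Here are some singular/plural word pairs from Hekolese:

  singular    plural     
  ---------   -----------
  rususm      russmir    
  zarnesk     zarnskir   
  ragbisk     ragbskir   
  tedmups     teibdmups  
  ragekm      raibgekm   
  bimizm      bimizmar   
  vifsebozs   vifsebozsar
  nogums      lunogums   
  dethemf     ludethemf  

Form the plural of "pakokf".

paibkokf

"pakokf" has second-to-last letter 'k'. The one such stem in the data (ragekm → raibgekm) inserts -ib- after the first vowel (as does tedmups), so the same rule applies.
The other patterns: stems whose second-to-last letter is 's' delete the last vowel and add -ir; stems whose second-to-last letter is 'z' add -ar; stems whose second-to-last letter is 'm' add the prefix lu-.
So pakokf → paibkokf.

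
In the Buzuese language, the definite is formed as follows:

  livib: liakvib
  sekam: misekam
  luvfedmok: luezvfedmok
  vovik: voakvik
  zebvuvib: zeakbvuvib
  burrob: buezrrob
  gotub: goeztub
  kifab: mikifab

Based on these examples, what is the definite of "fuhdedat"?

mifuhdedat

livib and kifab both end in -b yet inflect differently (liakvib, mikifab), so the final letter is not what conditions the rule; the last vowel is.
"fuhdedat" has last vowel 'a'. The stems whose last vowel is 'a' (kifab → mikifab, sekam → misekam) add the prefix mi-.
So fuhdedat → mifuhdedat.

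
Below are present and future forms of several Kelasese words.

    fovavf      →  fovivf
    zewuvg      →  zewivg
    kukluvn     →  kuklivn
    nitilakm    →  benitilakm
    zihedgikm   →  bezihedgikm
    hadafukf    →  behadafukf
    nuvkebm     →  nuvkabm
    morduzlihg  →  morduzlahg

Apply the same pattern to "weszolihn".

weszolahn

fovavf and hadafukf both end in -f yet inflect differently (fovivf, behadafukf), so the final letter is not what conditions the rule; the second-to-last letter is.
"weszolihn" has second-to-last letter 'h'. The one such stem in the data (morduzlihg → morduzlahg) changes the last vowel to 'a' (as does nuvkebm), so the same rule applies.
The other patterns: stems whose second-to-last letter is 'v' change the last vowel to 'i'; stems whose second-to-last letter is 'k' add the prefix be-.
So weszolihn → weszolahn.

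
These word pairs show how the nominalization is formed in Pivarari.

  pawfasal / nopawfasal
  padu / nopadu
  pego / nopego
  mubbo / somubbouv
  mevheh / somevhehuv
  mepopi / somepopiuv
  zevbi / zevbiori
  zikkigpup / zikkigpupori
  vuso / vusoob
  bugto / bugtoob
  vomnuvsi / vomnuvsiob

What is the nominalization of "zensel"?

pego and mubbo both end in -o yet inflect differently (nopego, somubbouv), so the final letter is not what conditions the rule; the first letter is.
"zensel" begins with z-. The stems beginning with z- (zevbi → zevbiori, zikkigpup → zikkigpupori) add -ori.
So zensel → zenselori.

zenselori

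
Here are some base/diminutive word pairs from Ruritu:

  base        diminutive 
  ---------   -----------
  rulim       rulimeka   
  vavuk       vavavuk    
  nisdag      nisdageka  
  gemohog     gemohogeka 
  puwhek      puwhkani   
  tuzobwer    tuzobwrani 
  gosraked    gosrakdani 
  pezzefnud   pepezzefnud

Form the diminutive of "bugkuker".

gosraked and pezzefnud both end in -d yet inflect differently (gosrakdani, pepezzefnud), so the final letter is not what conditions the rule; the last vowel is.
"bugkuker" has last vowel 'e'. The stems whose last vowel is 'e' (tuzobwer → tuzobwrani, puwhek → puwhkani, gosraked → gosrakdani) delete the last vowel and add -ani.
The other patterns: stems whose last vowel is 'u' repeat the first consonant+vowel as a prefix; stems whose last vowel is 'a', 'i' or 'o' add -eka.
So bugkuker → bugkukrani.

bugkukrani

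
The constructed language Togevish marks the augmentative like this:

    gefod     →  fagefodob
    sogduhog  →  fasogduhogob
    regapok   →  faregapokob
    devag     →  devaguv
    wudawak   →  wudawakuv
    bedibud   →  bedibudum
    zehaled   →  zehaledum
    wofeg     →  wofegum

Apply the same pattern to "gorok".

sogduhog and devag both end in -g yet inflect differently (fasogduhogob, devaguv), so the final letter is not what conditions the rule; the last vowel is.
"gorok" has last vowel 'o'. The stems whose last vowel is 'o' (gefod → fagefodob, sogduhog → fasogduhogob, regapok → faregapokob) add fa- … -ob around the stem.
So gorok → fagorokob.

fagorokob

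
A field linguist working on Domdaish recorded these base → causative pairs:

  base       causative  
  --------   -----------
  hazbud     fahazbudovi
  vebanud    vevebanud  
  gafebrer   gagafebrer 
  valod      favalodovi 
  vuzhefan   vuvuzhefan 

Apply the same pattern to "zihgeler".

"zihgeler" has 3 vowels. The stems with 3 vowels (vuzhefan → vuvuzhefan, gafebrer → gagafebrer, vebanud → vevebanud) repeat the first consonant+vowel as a prefix.
The other pattern: stems with 2 vowels add fa- … -ovi around the stem.
So zihgeler → zizihgeler.

zizihgeler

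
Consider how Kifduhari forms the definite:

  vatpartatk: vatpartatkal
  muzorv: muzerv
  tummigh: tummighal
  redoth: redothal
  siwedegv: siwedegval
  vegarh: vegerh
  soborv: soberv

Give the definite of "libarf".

liberf

"libarf" has second-to-last letter 'r'. The stems whose second-to-last letter is 'r' (vegarh → vegerh, soborv → soberv, muzorv → muzerv) change the last vowel to 'e'.
The other pattern: stems whose second-to-last letter is 'g' or 't' add -al.
So libarf → liberf.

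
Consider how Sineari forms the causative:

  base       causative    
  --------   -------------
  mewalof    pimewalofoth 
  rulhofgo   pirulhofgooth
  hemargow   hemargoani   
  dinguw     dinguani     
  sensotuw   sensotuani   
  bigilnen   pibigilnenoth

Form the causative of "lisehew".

liseheani

hemargow and mewalof both have last vowel 'o' yet inflect differently (hemargoani, pimewalofoth), so the last vowel is not what conditions the rule; the final letter is.
"lisehew" ends in -w. The stems ending in -w (dinguw → dinguani, sensotuw → sensotuani, hemargow → hemargoani) drop the final letter and add -ani.
So lisehew → liseheani.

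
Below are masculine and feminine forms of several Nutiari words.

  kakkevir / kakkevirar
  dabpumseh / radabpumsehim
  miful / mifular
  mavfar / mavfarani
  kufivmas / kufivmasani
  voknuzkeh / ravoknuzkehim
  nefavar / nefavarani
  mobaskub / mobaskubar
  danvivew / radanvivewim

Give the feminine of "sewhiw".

"sewhiw" has last vowel 'i'. The one such stem in the data (kakkevir → kakkevirar) adds -ar, so the same rule applies.
So sewhiw → sewhiwar.

sewhiwar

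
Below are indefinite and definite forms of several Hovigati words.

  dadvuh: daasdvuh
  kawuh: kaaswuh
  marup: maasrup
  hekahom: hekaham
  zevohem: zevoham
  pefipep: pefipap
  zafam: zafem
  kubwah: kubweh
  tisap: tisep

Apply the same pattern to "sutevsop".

marup and pefipep both end in -p yet inflect differently (maasrup, pefipap), so the final letter is not what conditions the rule; the last vowel is.
"sutevsop" has last vowel 'o'. The one such stem in the data (hekahom → hekaham) changes the last vowel to 'a' (as do zevohem, pefipep), so the same rule applies.
The other patterns: stems whose last vowel is 'u' insert -as- after the first vowel; stems whose last vowel is 'a' change the last vowel to 'e'.
So sutevsop → sutevsap.

sutevsap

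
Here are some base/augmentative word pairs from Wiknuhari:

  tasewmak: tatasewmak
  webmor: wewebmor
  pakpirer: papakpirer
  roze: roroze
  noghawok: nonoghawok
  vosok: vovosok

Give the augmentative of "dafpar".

Every pair shown (tasewmak → tatasewmak, webmor → wewebmor, pakpirer → papakpirer, …) follows the same rule: repeat the first consonant+vowel as a prefix.
So dafpar → dadafpar.

dadafpar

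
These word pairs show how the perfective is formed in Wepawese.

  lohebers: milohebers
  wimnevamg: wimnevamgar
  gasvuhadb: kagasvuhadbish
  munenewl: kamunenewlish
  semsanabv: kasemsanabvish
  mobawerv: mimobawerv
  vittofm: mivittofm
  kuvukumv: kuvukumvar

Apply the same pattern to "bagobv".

mobawerv and kuvukumv both end in -v yet inflect differently (mimobawerv, kuvukumvar), so the final letter is not what conditions the rule; the second-to-last letter is.
"bagobv" has second-to-last letter 'b'. The one such stem in the data (semsanabv → kasemsanabvish) adds ka- … -ish around the stem, so the same rule applies.
The other patterns: stems whose second-to-last letter is 'f' or 'r' add the prefix mi-; stems whose second-to-last letter is 'm' add -ar.
So bagobv → kabagobvish.

kabagobvish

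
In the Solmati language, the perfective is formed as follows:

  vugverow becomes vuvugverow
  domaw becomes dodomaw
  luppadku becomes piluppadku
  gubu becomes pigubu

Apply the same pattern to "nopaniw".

nonopaniw

vugverow and luppadku both have 3 vowels yet inflect differently (vuvugverow, piluppadku), so the number of vowels is not what conditions the rule; the final letter is.
"nopaniw" ends in -w. The stems ending in -w (vugverow → vuvugverow, domaw → dodomaw) repeat the first consonant+vowel as a prefix.
So nopaniw → nonopaniw.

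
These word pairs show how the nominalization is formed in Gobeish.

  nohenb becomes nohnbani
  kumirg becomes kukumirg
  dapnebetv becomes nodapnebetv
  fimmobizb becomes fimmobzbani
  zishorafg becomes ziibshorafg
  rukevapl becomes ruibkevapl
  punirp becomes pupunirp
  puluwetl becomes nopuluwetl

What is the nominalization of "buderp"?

puluwetl and rukevapl both end in -l yet inflect differently (nopuluwetl, ruibkevapl), so the final letter is not what conditions the rule; the second-to-last letter is.
"buderp" has second-to-last letter 'r'. The stems whose second-to-last letter is 'r' (punirp → pupunirp, kumirg → kukumirg) repeat the first consonant+vowel as a prefix.
The other patterns: stems whose second-to-last letter is 't' add the prefix no-; stems whose second-to-last letter is 'f' or 'p' insert -ib- after the first vowel; stems whose second-to-last letter is 'n' or 'z' delete the last vowel and add -ani.
So buderp → bubuderp.

bubuderp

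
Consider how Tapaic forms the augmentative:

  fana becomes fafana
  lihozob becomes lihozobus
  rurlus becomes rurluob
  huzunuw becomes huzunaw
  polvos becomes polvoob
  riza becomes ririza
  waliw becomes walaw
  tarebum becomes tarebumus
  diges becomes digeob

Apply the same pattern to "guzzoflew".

guzzoflaw

rurlus and huzunuw both have last vowel 'u' yet inflect differently (rurluob, huzunaw), so the last vowel is not what conditions the rule; the final letter is.
"guzzoflew" ends in -w. The stems ending in -w (huzunuw → huzunaw, waliw → walaw) change the last vowel to 'a'.
The other patterns: stems ending in -a repeat the first consonant+vowel as a prefix; stems ending in -s drop the final letter and add -ob; stems ending in -b or -m add -us.
So guzzoflew → guzzoflaw.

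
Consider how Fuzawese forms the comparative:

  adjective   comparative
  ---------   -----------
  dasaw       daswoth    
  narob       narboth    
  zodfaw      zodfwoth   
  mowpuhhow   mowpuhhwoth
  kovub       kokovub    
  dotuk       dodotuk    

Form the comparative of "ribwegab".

ribwegboth

"ribwegab" has last vowel 'a'. The stems whose last vowel is 'a' (dasaw → daswoth, zodfaw → zodfwoth) delete the last vowel and add -oth.
So ribwegab → ribwegboth.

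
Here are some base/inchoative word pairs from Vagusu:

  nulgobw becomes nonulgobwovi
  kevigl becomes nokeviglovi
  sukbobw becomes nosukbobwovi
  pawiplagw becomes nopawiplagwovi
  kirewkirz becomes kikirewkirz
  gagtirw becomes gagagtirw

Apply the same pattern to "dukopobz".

nodukopobzovi

nulgobw and gagtirw both end in -w yet inflect differently (nonulgobwovi, gagagtirw), so the final letter is not what conditions the rule; the second-to-last letter is.
"dukopobz" has second-to-last letter 'b'. The stems whose second-to-last letter is 'b' (nulgobw → nonulgobwovi, sukbobw → nosukbobwovi) add no- … -ovi around the stem.
The other pattern: stems whose second-to-last letter is 'r' repeat the first consonant+vowel as a prefix.
So dukopobz → nodukopobzovi.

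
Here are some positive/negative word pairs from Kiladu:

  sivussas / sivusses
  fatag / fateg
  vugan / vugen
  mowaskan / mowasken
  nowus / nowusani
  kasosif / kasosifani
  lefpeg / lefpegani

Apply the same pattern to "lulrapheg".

sivussas and nowus both end in -s yet inflect differently (sivusses, nowusani), so the final letter is not what conditions the rule; the last vowel is.
"lulrapheg" has last vowel 'e'. The one such stem in the data (lefpeg → lefpegani) adds -ani, so the same rule applies.
So lulrapheg → lulraphegani.

lulraphegani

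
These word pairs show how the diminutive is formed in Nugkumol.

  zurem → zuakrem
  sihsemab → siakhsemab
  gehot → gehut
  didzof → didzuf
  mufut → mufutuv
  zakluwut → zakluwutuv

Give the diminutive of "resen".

"resen" has last vowel 'e'. The one such stem in the data (zurem → zuakrem) inserts -ak- after the first vowel (as does sihsemab), so the same rule applies.
So resen → reaksen.

reaksen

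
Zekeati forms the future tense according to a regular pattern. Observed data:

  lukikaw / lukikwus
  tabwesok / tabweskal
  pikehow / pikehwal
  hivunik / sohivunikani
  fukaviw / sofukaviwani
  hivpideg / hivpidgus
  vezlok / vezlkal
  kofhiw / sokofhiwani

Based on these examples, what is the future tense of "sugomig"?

tabwesok and hivunik both end in -k yet inflect differently (tabweskal, sohivunikani), so the final letter is not what conditions the rule; the last vowel is.
"sugomig" has last vowel 'i'. The stems whose last vowel is 'i' (hivunik → sohivunikani, fukaviw → sofukaviwani, kofhiw → sokofhiwani) add so- … -ani around the stem.
The other patterns: stems whose last vowel is 'o' delete the last vowel and add -al; stems whose last vowel is 'a' or 'e' delete the last vowel and add -us.
So sugomig → sosugomigani.

sosugomigani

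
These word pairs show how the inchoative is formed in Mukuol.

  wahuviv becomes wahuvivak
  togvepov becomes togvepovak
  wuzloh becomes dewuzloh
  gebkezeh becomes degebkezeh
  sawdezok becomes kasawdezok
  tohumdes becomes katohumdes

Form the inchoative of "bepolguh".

debepolguh

"bepolguh" ends in -h. The stems ending in -h (wuzloh → dewuzloh, gebkezeh → degebkezeh) add the prefix de-.
The other patterns: stems ending in -v add -ak; stems ending in -k or -s add the prefix ka-.
So bepolguh → debepolguh.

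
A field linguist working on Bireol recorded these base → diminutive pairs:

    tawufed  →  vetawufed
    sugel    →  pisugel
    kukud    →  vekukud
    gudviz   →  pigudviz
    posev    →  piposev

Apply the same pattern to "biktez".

pibiktez

tawufed and sugel both have last vowel 'e' yet inflect differently (vetawufed, pisugel), so the last vowel is not what conditions the rule; the final letter is.
"biktez" ends in -z. The one such stem in the data (gudviz → pigudviz) adds the prefix pi-, so the same rule applies.
So biktez → pibiktez.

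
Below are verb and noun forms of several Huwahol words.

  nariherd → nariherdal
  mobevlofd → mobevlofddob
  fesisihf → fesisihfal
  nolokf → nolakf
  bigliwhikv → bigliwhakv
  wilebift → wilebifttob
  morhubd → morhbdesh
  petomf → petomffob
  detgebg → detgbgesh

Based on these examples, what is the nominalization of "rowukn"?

"rowukn" has second-to-last letter 'k'. The stems whose second-to-last letter is 'k' (nolokf → nolakf, bigliwhikv → bigliwhakv) change the last vowel to 'a'.
So rowukn → rowakn.

rowakn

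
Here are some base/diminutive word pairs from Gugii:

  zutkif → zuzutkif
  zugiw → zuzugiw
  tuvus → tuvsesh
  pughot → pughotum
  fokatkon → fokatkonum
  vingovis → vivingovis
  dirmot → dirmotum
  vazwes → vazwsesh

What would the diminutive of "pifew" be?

"pifew" has last vowel 'e'. The one such stem in the data (vazwes → vazwsesh) deletes the last vowel and adds -esh (as does tuvus), so the same rule applies.
The other patterns: stems whose last vowel is 'o' add -um; stems whose last vowel is 'i' repeat the first consonant+vowel as a prefix.
So pifew → pifwesh.

pifwesh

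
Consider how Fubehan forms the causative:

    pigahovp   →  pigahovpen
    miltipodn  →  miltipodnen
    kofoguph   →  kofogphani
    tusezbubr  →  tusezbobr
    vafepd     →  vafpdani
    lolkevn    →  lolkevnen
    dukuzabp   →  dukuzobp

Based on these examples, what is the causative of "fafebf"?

dukuzabp and pigahovp both end in -p yet inflect differently (dukuzobp, pigahovpen), so the final letter is not what conditions the rule; the second-to-last letter is.
"fafebf" has second-to-last letter 'b'. The stems whose second-to-last letter is 'b' (tusezbubr → tusezbobr, dukuzabp → dukuzobp) change the last vowel to 'o'.
So fafebf → fafobf.

fafobf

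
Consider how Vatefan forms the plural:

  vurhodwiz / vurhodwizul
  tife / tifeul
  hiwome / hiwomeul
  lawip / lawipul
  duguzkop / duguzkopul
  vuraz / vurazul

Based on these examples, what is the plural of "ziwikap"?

Every pair shown (vurhodwiz → vurhodwizul, tife → tifeul, hiwome → hiwomeul, …) follows the same rule: add -ul.
So ziwikap → ziwikapul.

ziwikapul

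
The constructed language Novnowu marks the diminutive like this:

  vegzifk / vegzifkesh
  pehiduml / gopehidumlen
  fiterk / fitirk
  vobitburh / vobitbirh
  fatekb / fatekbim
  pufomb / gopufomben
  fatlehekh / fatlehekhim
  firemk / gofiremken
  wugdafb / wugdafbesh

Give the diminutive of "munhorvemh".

"munhorvemh" has second-to-last letter 'm'. The stems whose second-to-last letter is 'm' (pufomb → gopufomben, pehiduml → gopehidumlen, firemk → gofiremken) add go- … -en around the stem.
The other patterns: stems whose second-to-last letter is 'r' change the last vowel to 'i'; stems whose second-to-last letter is 'k' add -im; stems whose second-to-last letter is 'f' add -esh.
So munhorvemh → gomunhorvemhen.

gomunhorvemhen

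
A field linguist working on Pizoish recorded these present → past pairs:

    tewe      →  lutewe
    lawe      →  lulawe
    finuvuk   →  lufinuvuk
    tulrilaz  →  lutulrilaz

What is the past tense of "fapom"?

lufapom

Every pair shown (tewe → lutewe, lawe → lulawe, finuvuk → lufinuvuk, …) follows the same rule: add the prefix lu-.
So fapom → lufapom.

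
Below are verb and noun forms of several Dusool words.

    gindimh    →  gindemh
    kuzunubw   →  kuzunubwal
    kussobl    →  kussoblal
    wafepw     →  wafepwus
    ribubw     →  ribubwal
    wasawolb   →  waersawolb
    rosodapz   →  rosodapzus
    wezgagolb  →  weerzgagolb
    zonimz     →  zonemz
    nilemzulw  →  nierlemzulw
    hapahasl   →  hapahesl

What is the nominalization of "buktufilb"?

buerktufilb

kuzunubw and nilemzulw both end in -w yet inflect differently (kuzunubwal, nierlemzulw), so the final letter is not what conditions the rule; the second-to-last letter is.
"buktufilb" has second-to-last letter 'l'. The stems whose second-to-last letter is 'l' (wasawolb → waersawolb, nilemzulw → nierlemzulw, wezgagolb → weerzgagolb) insert -er- after the first vowel.
So buktufilb → buerktufilb.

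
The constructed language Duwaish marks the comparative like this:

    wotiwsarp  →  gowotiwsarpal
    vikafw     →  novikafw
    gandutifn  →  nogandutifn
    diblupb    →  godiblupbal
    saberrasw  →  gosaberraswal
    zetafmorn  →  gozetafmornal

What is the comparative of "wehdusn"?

vikafw and saberrasw both end in -w yet inflect differently (novikafw, gosaberraswal), so the final letter is not what conditions the rule; the second-to-last letter is.
"wehdusn" has second-to-last letter 's'. The one such stem in the data (saberrasw → gosaberraswal) adds go- … -al around the stem, so the same rule applies.
So wehdusn → gowehdusnal.

gowehdusnal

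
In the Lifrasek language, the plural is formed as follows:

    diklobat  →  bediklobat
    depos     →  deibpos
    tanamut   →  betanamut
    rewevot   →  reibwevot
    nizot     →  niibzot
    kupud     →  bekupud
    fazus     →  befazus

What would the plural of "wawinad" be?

depos and fazus both end in -s yet inflect differently (deibpos, befazus), so the final letter is not what conditions the rule; the last vowel is.
"wawinad" has last vowel 'a'. The one such stem in the data (diklobat → bediklobat) adds the prefix be-, so the same rule applies.
So wawinad → bewawinad.

bewawinad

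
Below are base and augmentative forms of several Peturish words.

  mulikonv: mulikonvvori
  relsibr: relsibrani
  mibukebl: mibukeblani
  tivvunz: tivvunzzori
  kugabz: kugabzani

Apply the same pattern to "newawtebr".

kugabz and tivvunz both end in -z yet inflect differently (kugabzani, tivvunzzori), so the final letter is not what conditions the rule; the second-to-last letter is.
"newawtebr" has second-to-last letter 'b'. The stems whose second-to-last letter is 'b' (kugabz → kugabzani, mibukebl → mibukeblani, relsibr → relsibrani) add -ani.
So newawtebr → newawtebrani.

newawtebrani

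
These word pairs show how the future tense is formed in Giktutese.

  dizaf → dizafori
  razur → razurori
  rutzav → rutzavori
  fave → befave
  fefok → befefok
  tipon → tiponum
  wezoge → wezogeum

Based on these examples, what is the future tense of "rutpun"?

rutpunori

"rutpun" begins with r-. The stems beginning with r- (razur → razurori, rutzav → rutzavori) add -ori.
So rutpun → rutpunori.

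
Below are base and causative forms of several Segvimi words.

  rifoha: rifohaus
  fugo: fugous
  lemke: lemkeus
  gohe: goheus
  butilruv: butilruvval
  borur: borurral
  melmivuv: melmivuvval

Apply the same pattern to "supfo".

supfous

rifoha and butilruv both have 3 vowels yet inflect differently (rifohaus, butilruvval), so the number of vowels is not what conditions the rule; whether the stem ends in a vowel or a consonant is.
"supfo" ends in a vowel. The stems ending in a vowel (rifoha → rifohaus, fugo → fugous, lemke → lemkeus) add -us.
The other pattern: stems ending in a consonant double the final consonant and add -al.
So supfo → supfous.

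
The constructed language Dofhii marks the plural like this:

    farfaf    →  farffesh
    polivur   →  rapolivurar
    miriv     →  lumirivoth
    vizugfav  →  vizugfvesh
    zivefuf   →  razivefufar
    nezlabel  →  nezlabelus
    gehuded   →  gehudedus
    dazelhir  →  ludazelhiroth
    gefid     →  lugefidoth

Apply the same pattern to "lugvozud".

ralugvozudar

gehuded and gefid both end in -d yet inflect differently (gehudedus, lugefidoth), so the final letter is not what conditions the rule; the last vowel is.
"lugvozud" has last vowel 'u'. The stems whose last vowel is 'u' (zivefuf → razivefufar, polivur → rapolivurar) add ra- … -ar around the stem.
The other patterns: stems whose last vowel is 'e' add -us; stems whose last vowel is 'i' add lu- … -oth around the stem; stems whose last vowel is 'a' delete the last vowel and add -esh.
So lugvozud → ralugvozudar.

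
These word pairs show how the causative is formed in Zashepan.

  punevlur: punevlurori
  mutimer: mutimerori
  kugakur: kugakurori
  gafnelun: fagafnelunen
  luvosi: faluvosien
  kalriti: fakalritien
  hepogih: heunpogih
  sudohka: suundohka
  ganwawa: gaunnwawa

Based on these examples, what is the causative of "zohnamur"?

punevlur and gafnelun both have last vowel 'u' yet inflect differently (punevlurori, fagafnelunen), so the last vowel is not what conditions the rule; the final letter is.
"zohnamur" ends in -r. The stems ending in -r (punevlur → punevlurori, mutimer → mutimerori, kugakur → kugakurori) add -ori.
The other patterns: stems ending in -i or -n add fa- … -en around the stem; stems ending in -a or -h insert -un- after the first vowel.
So zohnamur → zohnamurori.

zohnamurori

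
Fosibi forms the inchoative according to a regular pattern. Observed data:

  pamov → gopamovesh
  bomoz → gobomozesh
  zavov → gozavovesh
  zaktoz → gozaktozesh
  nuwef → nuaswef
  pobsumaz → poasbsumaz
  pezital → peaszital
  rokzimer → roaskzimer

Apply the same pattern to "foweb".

foasweb

"foweb" has last vowel 'e'. The stems whose last vowel is 'e' (nuwef → nuaswef, rokzimer → roaskzimer) insert -as- after the first vowel.
So foweb → foasweb.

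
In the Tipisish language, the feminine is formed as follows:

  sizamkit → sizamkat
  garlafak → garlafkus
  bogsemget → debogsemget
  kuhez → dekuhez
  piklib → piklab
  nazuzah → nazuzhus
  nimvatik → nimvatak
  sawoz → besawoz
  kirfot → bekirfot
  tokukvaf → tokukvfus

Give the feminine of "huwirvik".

kuhez and sawoz both end in -z yet inflect differently (dekuhez, besawoz), so the final letter is not what conditions the rule; the last vowel is.
"huwirvik" has last vowel 'i'. The stems whose last vowel is 'i' (nimvatik → nimvatak, sizamkit → sizamkat, piklib → piklab) change the last vowel to 'a'.
So huwirvik → huwirvak.

huwirvak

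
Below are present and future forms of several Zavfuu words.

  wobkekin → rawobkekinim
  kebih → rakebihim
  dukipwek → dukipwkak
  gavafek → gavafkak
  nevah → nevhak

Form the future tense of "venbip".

ravenbipim

kebih and nevah both end in -h yet inflect differently (rakebihim, nevhak), so the final letter is not what conditions the rule; the last vowel is.
"venbip" has last vowel 'i'. The stems whose last vowel is 'i' (wobkekin → rawobkekinim, kebih → rakebihim) add ra- … -im around the stem.
The other pattern: stems whose last vowel is 'a' or 'e' delete the last vowel and add -ak.
So venbip → ravenbipim.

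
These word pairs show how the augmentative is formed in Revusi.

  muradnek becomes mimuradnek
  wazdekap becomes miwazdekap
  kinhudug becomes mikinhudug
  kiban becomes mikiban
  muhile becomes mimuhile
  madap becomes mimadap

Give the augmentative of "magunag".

Every pair shown (muradnek → mimuradnek, wazdekap → miwazdekap, kinhudug → mikinhudug, …) follows the same rule: add the prefix mi-.
So magunag → mimagunag.

mimagunag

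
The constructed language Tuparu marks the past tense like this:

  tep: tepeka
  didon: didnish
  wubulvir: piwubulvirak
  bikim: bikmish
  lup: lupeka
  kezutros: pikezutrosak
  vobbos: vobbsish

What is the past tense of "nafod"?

nafdish

vobbos and kezutros both end in -s yet inflect differently (vobbsish, pikezutrosak), so the final letter is not what conditions the rule; the number of vowels is.
"nafod" has 2 vowels. The stems with 2 vowels (didon → didnish, bikim → bikmish, vobbos → vobbsish) delete the last vowel and add -ish.
So nafod → nafdish.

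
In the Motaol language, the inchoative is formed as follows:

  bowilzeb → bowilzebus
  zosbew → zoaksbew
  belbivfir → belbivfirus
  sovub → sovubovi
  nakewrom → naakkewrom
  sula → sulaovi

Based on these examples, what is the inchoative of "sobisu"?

sobisuovi

"sobisu" begins with s-. The stems beginning with s- (sovub → sovubovi, sula → sulaovi) add -ovi.
So sobisu → sobisuovi.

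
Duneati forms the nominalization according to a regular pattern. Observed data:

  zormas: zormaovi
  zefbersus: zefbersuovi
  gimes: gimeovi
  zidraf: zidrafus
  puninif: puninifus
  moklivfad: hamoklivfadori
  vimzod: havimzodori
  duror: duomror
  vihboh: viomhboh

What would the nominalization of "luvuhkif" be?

"luvuhkif" ends in -f. The stems ending in -f (zidraf → zidrafus, puninif → puninifus) add -us.
The other patterns: stems ending in -s drop the final letter and add -ovi; stems ending in -d add ha- … -ori around the stem; stems ending in -h or -r insert -om- after the first vowel.
So luvuhkif → luvuhkifus.

luvuhkifus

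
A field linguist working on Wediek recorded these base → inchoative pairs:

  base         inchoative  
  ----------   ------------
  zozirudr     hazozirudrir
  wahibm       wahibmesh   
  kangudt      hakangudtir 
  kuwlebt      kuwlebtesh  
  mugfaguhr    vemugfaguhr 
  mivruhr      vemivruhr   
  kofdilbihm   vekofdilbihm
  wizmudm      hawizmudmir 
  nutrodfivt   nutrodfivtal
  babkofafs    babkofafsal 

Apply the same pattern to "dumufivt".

dumufivtal

zozirudr and mugfaguhr both end in -r yet inflect differently (hazozirudrir, vemugfaguhr), so the final letter is not what conditions the rule; the second-to-last letter is.
"dumufivt" has second-to-last letter 'v'. The one such stem in the data (nutrodfivt → nutrodfivtal) adds -al, so the same rule applies.
The other patterns: stems whose second-to-last letter is 'd' add ha- … -ir around the stem; stems whose second-to-last letter is 'h' add the prefix ve-; stems whose second-to-last letter is 'b' add -esh.
So dumufivt → dumufivtal.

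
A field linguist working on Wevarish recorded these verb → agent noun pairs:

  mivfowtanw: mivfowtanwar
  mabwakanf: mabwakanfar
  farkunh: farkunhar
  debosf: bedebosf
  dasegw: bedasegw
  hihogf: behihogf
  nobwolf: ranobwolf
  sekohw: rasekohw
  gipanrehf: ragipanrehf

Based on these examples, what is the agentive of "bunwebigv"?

"bunwebigv" has second-to-last letter 'g'. The stems whose second-to-last letter is 'g' (dasegw → bedasegw, hihogf → behihogf) add the prefix be-.
The other patterns: stems whose second-to-last letter is 'n' add -ar; stems whose second-to-last letter is 'h' or 'l' add the prefix ra-.
So bunwebigv → bebunwebigv.

bebunwebigv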